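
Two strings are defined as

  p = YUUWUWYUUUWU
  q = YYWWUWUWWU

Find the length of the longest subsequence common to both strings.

One common subsequence of length 7: Y at p[1]=q[2], then U at p[3]=q[5], then W at p[4]=q[6], then U at p[5]=q[7], then W at p[6]=q[8], then W at p[11]=q[9], then U at p[12]=q[10]. dp[12][10] = 7 confirms this is the maximum.

7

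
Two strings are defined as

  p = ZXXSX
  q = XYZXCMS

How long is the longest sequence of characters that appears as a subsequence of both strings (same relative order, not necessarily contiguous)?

3

Let dp[i][j] be the LCS length of the first i characters of p and the first j characters of q. dp[i][j] = dp[i-1][j-1]+1 when the i-th and j-th characters match, else max(dp[i-1][j], dp[i][j-1]).
    ·  X  Y  Z  X  C  M  S
 ·  0  0  0  0  0  0  0  0
 Z  0  0  0  1  1  1  1  1
 X  0  1  1  1  2  2  2  2
 X  0  1  1  1  2  2  2  2
 S  0  1  1  1  2  2  2  3
 X  0  1  1  1  2  2  2  3
dp[5][7] = 3. One LCS (by backtracking along matches): ZXS.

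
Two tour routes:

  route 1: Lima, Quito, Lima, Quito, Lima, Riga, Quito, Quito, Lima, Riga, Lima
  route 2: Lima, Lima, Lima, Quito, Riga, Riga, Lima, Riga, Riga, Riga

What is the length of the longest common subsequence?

Pick Lima [1,2], then Lima [3,3], then Quito [4,4], then Lima [5,7], then Riga [6,9], then Riga [10,10]; all 6 stops appear in both, in order. Since dp[11][10] = 6, nothing longer is possible.

6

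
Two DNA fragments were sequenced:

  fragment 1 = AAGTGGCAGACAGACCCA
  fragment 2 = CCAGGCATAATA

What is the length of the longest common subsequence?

8

Pick A [2,3], then G [5,4], then G [6,5], then C [7,6], then A [8,7], then A [10,9], then A [12,10], then A [18,12]; all 8 bases appear in both, in order, and the DP table's final entry dp[18][12] is also 8, so no common subsequence is longer.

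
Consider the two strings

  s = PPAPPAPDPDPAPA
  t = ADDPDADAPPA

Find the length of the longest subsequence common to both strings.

7

Taking A [3,1], then P [4,4], then A [6,6], then D [8,7], then P [11,9], then P [13,10], then A [14,11] gives a common subsequence of length 7. Since dp[14][11] = 7, nothing longer is possible.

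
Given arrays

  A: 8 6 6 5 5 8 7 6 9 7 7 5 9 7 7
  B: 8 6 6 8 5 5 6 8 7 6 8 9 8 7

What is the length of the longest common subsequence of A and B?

Pick 8 at A[1]=B[1]; then 6 at A[2]=B[2]; then 6 at A[3]=B[3]; then 5 at A[4]=B[5]; then 5 at A[5]=B[6]; then 8 at A[6]=B[8]; then 7 at A[7]=B[9]; then 6 at A[8]=B[10]; then 9 at A[9]=B[12]; then 7 at A[15]=B[14]; all 10 values appear in both, in order. Since dp[15][14] = 10, nothing longer is possible.

10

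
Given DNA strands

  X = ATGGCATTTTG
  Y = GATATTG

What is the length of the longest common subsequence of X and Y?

6

Let dp[i][j] be the LCS length of the first i bases of X and the first j bases of Y. dp[i][j] = dp[i-1][j-1]+1 when the i-th and j-th bases match, else max(dp[i-1][j], dp[i][j-1]).
    ·  G  A  T  A  T  T  G
 ·  0  0  0  0  0  0  0  0
 A  0  0  1  1  1  1  1  1
 T  0  0  1  2  2  2  2  2
 G  0  1  1  2  2  2  2  3
 G  0  1  1  2  2  2  2  3
 C  0  1  1  2  2  2  2  3
 A  0  1  2  2  3  3  3  3
 T  0  1  2  3  3  4  4  4
 T  0  1  2  3  3  4  5  5
 T  0  1  2  3  3  4  5  5
 T  0  1  2  3  3  4  5  5
 G  0  1  2  3  3  4  5  6
dp[11][7] = 6. One LCS (by backtracking along matches): ATATTG.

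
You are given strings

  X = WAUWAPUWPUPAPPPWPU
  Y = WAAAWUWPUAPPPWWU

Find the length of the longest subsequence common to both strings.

13

Pick W (X #1, Y #1), then A (X #2, Y #4), then W (X #4, Y #5), then U (X #7, Y #6), then W (X #8, Y #7), then P (X #9, Y #8), then U (X #10, Y #9), then A (X #12, Y #10), then P (X #13, Y #11), then P (X #14, Y #12), then P (X #15, Y #13), then W (X #16, Y #15), then U (X #18, Y #16); all 13 characters appear in both, in order, and the DP table's final entry dp[18][16] is also 13, so no common subsequence is longer.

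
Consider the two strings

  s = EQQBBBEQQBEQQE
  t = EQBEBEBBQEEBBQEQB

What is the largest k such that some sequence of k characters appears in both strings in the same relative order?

Taking E at s[1]=t[1] → Q at s[2]=t[2] → B at s[4]=t[5] → B at s[5]=t[7] → B at s[6]=t[8] → E at s[7]=t[11] → Q at s[8]=t[14] → Q at s[9]=t[16] → B at s[10]=t[17] gives a common subsequence of length 9. Since dp[14][17] = 9, nothing longer is possible.

9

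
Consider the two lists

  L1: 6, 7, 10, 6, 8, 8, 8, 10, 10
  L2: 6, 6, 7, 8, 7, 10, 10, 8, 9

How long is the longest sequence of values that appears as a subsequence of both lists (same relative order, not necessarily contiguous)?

5

Let dp[i][j] be the LCS length of the first i values of L1 and the first j values of L2. dp[i][j] = dp[i-1][j-1]+1 when the i-th and j-th values match, else max(dp[i-1][j], dp[i][j-1]).
    ·  6  6  7  8  7 10 10  8  9
 ·  0  0  0  0  0  0  0  0  0  0
 6  0  1  1  1  1  1  1  1  1  1
 7  0  1  1  2  2  2  2  2  2  2
10  0  1  1  2  2  2  3  3  3  3
 6  0  1  2  2  2  2  3  3  3  3
 8  0  1  2  2  3  3  3  3  4  4
 8  0  1  2  2  3  3  3  3  4  4
 8  0  1  2  2  3  3  3  3  4  4
10  0  1  2  2  3  3  4  4  4  4
10  0  1  2  2  3  3  4  5  5  5
dp[9][9] = 5. One LCS (by backtracking along matches): 6, 7, 8, 10, 10.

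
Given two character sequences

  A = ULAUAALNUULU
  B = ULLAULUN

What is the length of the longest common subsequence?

Taking U (A #1, B #1) → L (A #2, B #3) → A (A #3, B #4) → U (A #4, B #5) → L (A #7, B #6) → N (A #8, B #8) gives a common subsequence of length 6. The LCS DP gives dp[12][8] = 6, so this is optimal.

6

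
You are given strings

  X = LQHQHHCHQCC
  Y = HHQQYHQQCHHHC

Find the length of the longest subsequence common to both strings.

Let dp[i][j] be the LCS length of the first i characters of X and the first j characters of Y. dp[i][j] = dp[i-1][j-1]+1 when the i-th and j-th characters match, else max(dp[i-1][j], dp[i][j-1]).
    ·  H  H  Q  Q  Y  H  Q  Q  C  H  H  H  C
 ·  0  0  0  0  0  0  0  0  0  0  0  0  0  0
 L  0  0  0  0  0  0  0  0  0  0  0  0  0  0
 Q  0  0  0  1  1  1  1  1  1  1  1  1  1  1
 H  0  1  1  1  1  1  2  2  2  2  2  2  2  2
 Q  0  1  1  2  2  2  2  3  3  3  3  3  3  3
 H  0  1  2  2  2  2  3  3  3  3  4  4  4  4
 H  0  1  2  2  2  2  3  3  3  3  4  5  5  5
 C  0  1  2  2  2  2  3  3  3  4  4  5  5  6
 H  0  1  2  2  2  2  3  3  3  4  5  5  6  6
 Q  0  1  2  3  3  3  3  4  4  4  5  5  6  6
 C  0  1  2  3  3  3  3  4  4  5  5  5  6  7
 C  0  1  2  3  3  3  3  4  4  5  5  5  6  7
dp[11][13] = 7. One LCS (by backtracking along matches): QHQHHHC.

7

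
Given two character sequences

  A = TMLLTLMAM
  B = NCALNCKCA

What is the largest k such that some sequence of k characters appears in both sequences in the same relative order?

Taking L at A[3]=B[4], then A at A[8]=B[9] gives a common subsequence of length 2. The LCS DP gives dp[9][9] = 2, so this is optimal.

2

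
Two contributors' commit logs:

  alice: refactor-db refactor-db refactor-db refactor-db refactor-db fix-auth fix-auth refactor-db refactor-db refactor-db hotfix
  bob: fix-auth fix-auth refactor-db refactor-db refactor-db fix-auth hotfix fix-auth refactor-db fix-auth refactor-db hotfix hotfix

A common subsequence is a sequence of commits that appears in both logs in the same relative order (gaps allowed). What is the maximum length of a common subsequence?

One common subsequence of length 8: refactor-db (alice #3, bob #3), then refactor-db (alice #4, bob #4), then refactor-db (alice #5, bob #5), then fix-auth (alice #6, bob #6), then fix-auth (alice #7, bob #8), then refactor-db (alice #8, bob #9), then refactor-db (alice #9, bob #11), then hotfix (alice #11, bob #13). Since dp[11][13] = 8, nothing longer is possible.

8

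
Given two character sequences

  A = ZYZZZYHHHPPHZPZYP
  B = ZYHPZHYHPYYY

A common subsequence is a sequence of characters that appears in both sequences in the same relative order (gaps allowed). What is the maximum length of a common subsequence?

7

Match Z [1,1], Y [2,2], Z [3,5], Y [6,7], H [9,8], P [10,9], Y [16,12] — 7 characters in the same relative order in both. The LCS DP gives dp[17][12] = 7, so this is optimal.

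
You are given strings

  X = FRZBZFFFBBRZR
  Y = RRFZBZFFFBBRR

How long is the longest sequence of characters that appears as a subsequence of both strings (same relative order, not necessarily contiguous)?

Match F [1,3]; then Z [3,4]; then B [4,5]; then Z [5,6]; then F [6,7]; then F [7,8]; then F [8,9]; then B [9,10]; then B [10,11]; then R [11,12]; then R [13,13] — 11 characters in the same relative order in both. Since dp[13][13] = 11, nothing longer is possible.

11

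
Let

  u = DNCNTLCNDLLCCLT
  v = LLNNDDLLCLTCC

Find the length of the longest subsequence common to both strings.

Match N at u[2]=v[3], then N at u[4]=v[4], then D at u[9]=v[6], then L at u[10]=v[7], then L at u[11]=v[8], then C at u[13]=v[9], then L at u[14]=v[10], then T at u[15]=v[11] — 8 characters in the same relative order in both. dp[15][13] = 8 confirms this is the maximum.

8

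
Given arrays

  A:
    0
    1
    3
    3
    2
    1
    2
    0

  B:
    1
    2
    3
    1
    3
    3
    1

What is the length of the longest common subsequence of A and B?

4

One common subsequence of length 4: 1 (A #2, B #4); then 3 (A #3, B #5); then 3 (A #4, B #6); then 1 (A #6, B #7), and the DP table's final entry dp[8][7] is also 4, so no common subsequence is longer.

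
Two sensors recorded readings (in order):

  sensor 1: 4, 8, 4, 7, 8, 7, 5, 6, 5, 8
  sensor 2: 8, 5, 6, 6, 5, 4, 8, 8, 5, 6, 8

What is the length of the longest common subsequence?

Taking 4 at sensor 1[1]=sensor 2[6], 8 at sensor 1[2]=sensor 2[7], 8 at sensor 1[5]=sensor 2[8], 5 at sensor 1[7]=sensor 2[9], 6 at sensor 1[8]=sensor 2[10], 8 at sensor 1[10]=sensor 2[11] gives a common subsequence of length 6. The LCS DP gives dp[10][11] = 6, so this is optimal.

6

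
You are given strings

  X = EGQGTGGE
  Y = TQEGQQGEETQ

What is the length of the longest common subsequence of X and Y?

Pick E (X #1, Y #3) → G (X #2, Y #4) → Q (X #3, Y #6) → G (X #4, Y #7) → T (X #5, Y #10); all 5 characters appear in both, in order, and the DP table's final entry dp[8][11] is also 5, so no common subsequence is longer.

5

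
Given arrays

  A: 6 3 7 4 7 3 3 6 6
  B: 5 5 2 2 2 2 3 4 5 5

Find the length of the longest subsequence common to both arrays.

Let dp[i][j] be the LCS length of the first i values of A and the first j values of B. dp[i][j] = dp[i-1][j-1]+1 when the i-th and j-th values match, else max(dp[i-1][j], dp[i][j-1]).
    ·  5  5  2  2  2  2  3  4  5  5
 ·  0  0  0  0  0  0  0  0  0  0  0
 6  0  0  0  0  0  0  0  0  0  0  0
 3  0  0  0  0  0  0  0  1  1  1  1
 7  0  0  0  0  0  0  0  1  1  1  1
 4  0  0  0  0  0  0  0  1  2  2  2
 7  0  0  0  0  0  0  0  1  2  2  2
 3  0  0  0  0  0  0  0  1  2  2  2
 3  0  0  0  0  0  0  0  1  2  2  2
 6  0  0  0  0  0  0  0  1  2  2  2
 6  0  0  0  0  0  0  0  1  2  2  2
dp[9][10] = 2. One LCS (by backtracking along matches): 3, 4.

2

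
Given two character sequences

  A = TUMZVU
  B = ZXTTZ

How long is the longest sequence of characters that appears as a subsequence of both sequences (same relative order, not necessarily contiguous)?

Taking T [1,4], then Z [4,5] gives a common subsequence of length 2. dp[6][5] = 2 confirms this is the maximum.

2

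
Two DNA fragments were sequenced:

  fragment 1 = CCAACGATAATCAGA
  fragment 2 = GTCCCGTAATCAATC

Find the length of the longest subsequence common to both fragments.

11

Match C at fragment 1[1]=fragment 2[3], C at fragment 1[2]=fragment 2[4], C at fragment 1[5]=fragment 2[5], G at fragment 1[6]=fragment 2[6], T at fragment 1[8]=fragment 2[7], A at fragment 1[9]=fragment 2[8], A at fragment 1[10]=fragment 2[9], T at fragment 1[11]=fragment 2[10], C at fragment 1[12]=fragment 2[11], A at fragment 1[13]=fragment 2[12], A at fragment 1[15]=fragment 2[13] — 11 bases in the same relative order in both. The LCS DP gives dp[15][15] = 11, so this is optimal.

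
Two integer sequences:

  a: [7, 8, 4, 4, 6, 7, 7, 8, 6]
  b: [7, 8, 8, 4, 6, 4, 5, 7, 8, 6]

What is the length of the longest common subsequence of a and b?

7

One common subsequence of length 7: 7 [1,1], 8 [2,3], 4 [3,4], 4 [4,6], 7 [7,8], 8 [8,9], 6 [9,10], and the DP table's final entry dp[9][10] is also 7, so no common subsequence is longer.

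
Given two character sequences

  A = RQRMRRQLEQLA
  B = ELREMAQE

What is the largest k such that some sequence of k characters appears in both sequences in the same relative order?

Let dp[i][j] be the LCS length of the first i characters of A and the first j characters of B. dp[i][j] = dp[i-1][j-1]+1 when the i-th and j-th characters match, else max(dp[i-1][j], dp[i][j-1]).
    ·  E  L  R  E  M  A  Q  E
 ·  0  0  0  0  0  0  0  0  0
 R  0  0  0  1  1  1  1  1  1
 Q  0  0  0  1  1  1  1  2  2
 R  0  0  0  1  1  1  1  2  2
 M  0  0  0  1  1  2  2  2  2
 R  0  0  0  1  1  2  2  2  2
 R  0  0  0  1  1  2  2  2  2
 Q  0  0  0  1  1  2  2  3  3
 L  0  0  1  1  1  2  2  3  3
 E  0  1  1  1  2  2  2  3  4
 Q  0  1  1  1  2  2  2  3  4
 L  0  1  2  2  2  2  2  3  4
 A  0  1  2  2  2  2  3  3  4
dp[12][8] = 4. One LCS (by backtracking along matches): RMQE.

4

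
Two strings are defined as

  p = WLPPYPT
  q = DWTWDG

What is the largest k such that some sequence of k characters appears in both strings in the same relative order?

2

Match W [1,2]; then T [7,3] — 2 characters in the same relative order in both. Since dp[7][6] = 2, nothing longer is possible.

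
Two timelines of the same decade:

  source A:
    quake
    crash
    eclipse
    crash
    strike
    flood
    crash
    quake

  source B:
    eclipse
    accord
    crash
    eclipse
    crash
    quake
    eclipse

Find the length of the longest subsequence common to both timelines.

4

Pick crash (source A #2, source B #3) → eclipse (source A #3, source B #4) → crash (source A #7, source B #5) → quake (source A #8, source B #6); all 4 events appear in both, in order. Since dp[8][7] = 4, nothing longer is possible.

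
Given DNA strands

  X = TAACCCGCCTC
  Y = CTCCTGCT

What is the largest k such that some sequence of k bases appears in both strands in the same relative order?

Taking T (X #1, Y #2), C (X #4, Y #3), C (X #5, Y #4), G (X #7, Y #6), C (X #9, Y #7), T (X #10, Y #8) gives a common subsequence of length 6. dp[11][8] = 6 confirms this is the maximum.

6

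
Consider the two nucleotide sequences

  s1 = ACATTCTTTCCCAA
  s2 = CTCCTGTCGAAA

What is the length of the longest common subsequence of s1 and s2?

8

Match C at s1[2]=s2[1], then T at s1[4]=s2[2], then C at s1[6]=s2[4], then T at s1[7]=s2[5], then T at s1[9]=s2[7], then C at s1[10]=s2[8], then A at s1[13]=s2[11], then A at s1[14]=s2[12] — 8 bases in the same relative order in both. The LCS DP gives dp[14][12] = 8, so this is optimal.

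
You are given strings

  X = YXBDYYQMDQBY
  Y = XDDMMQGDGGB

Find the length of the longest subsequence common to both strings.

Match X [2,1]; then D [4,3]; then Q [7,6]; then D [9,8]; then B [11,11] — 5 characters in the same relative order in both. The LCS DP gives dp[12][11] = 5, so this is optimal.

5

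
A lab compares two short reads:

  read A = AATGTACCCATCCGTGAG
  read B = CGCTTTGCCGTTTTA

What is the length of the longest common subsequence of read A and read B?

Match T (read A #3, read B #4); then T (read A #5, read B #5); then T (read A #11, read B #6); then C (read A #12, read B #8); then C (read A #13, read B #9); then G (read A #14, read B #10); then T (read A #15, read B #14); then A (read A #17, read B #15) — 8 bases in the same relative order in both, and the DP table's final entry dp[18][15] is also 8, so no common subsequence is longer.

8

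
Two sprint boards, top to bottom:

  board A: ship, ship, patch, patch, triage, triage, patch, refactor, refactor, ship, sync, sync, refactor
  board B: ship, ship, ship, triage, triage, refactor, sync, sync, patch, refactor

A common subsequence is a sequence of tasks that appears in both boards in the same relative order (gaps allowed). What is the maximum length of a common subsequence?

8

One common subsequence of length 8: ship (board A #1, board B #2) → ship (board A #2, board B #3) → triage (board A #5, board B #4) → triage (board A #6, board B #5) → refactor (board A #9, board B #6) → sync (board A #11, board B #7) → sync (board A #12, board B #8) → refactor (board A #13, board B #10). Since dp[13][10] = 8, nothing longer is possible.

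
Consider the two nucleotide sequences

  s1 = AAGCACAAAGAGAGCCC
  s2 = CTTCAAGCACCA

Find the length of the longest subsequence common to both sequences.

8

Taking C [4,1]; then C [6,4]; then A [8,5]; then A [9,6]; then G [10,7]; then A [13,9]; then C [15,10]; then C [16,11] gives a common subsequence of length 8. dp[17][12] = 8 confirms this is the maximum.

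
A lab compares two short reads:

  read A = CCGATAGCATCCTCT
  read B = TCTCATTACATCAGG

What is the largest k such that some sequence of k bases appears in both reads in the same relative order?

9

One common subsequence of length 9: C at read A[1]=read B[2], then C at read A[2]=read B[4], then A at read A[4]=read B[5], then T at read A[5]=read B[7], then A at read A[6]=read B[8], then C at read A[8]=read B[9], then A at read A[9]=read B[10], then T at read A[10]=read B[11], then C at read A[11]=read B[12]. dp[15][15] = 9 confirms this is the maximum.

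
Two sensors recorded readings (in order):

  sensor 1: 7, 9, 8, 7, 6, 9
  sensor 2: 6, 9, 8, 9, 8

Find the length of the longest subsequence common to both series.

Pick 9 (sensor 1 #2, sensor 2 #2); then 8 (sensor 1 #3, sensor 2 #3); then 9 (sensor 1 #6, sensor 2 #4); all 3 values appear in both, in order. The LCS DP gives dp[6][5] = 3, so this is optimal.

3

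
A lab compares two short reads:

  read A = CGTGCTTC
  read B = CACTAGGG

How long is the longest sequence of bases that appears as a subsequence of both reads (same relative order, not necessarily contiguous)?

3

Pick C at read A[1]=read B[3] → G at read A[2]=read B[7] → G at read A[4]=read B[8]; all 3 bases appear in both, in order. Since dp[8][8] = 3, nothing longer is possible.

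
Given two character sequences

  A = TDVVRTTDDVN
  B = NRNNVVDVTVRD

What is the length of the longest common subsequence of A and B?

5

Taking D [2,7] → V [3,8] → V [4,10] → R [5,11] → D [9,12] gives a common subsequence of length 5, and the DP table's final entry dp[11][12] is also 5, so no common subsequence is longer.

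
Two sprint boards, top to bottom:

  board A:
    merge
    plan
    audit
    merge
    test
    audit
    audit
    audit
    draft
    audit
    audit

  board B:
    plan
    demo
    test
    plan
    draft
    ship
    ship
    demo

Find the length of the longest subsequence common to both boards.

3

Pick plan (board A #2, board B #1); then test (board A #5, board B #3); then draft (board A #9, board B #5); all 3 tasks appear in both, in order. Since dp[11][8] = 3, nothing longer is possible.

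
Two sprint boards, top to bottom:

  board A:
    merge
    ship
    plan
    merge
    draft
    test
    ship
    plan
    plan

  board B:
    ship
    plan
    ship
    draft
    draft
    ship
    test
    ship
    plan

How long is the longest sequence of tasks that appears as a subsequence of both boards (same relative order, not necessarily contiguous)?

6

Match ship [2,1], plan [3,2], draft [5,5], test [6,7], ship [7,8], plan [9,9] — 6 tasks in the same relative order in both, and the DP table's final entry dp[9][9] is also 6, so no common subsequence is longer.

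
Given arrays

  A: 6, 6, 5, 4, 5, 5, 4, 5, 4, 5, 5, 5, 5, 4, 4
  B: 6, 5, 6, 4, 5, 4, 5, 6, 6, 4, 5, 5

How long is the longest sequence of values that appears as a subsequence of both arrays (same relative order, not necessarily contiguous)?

9

Pick 6 at A[1]=B[1], 6 at A[2]=B[3], 4 at A[4]=B[4], 5 at A[6]=B[5], 4 at A[7]=B[6], 5 at A[8]=B[7], 4 at A[9]=B[10], 5 at A[12]=B[11], 5 at A[13]=B[12]; all 9 values appear in both, in order, and the DP table's final entry dp[15][12] is also 9, so no common subsequence is longer.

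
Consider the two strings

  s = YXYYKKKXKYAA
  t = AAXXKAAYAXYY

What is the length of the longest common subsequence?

5

One common subsequence of length 5: X [2,3]; then X [8,4]; then K [9,5]; then Y [10,8]; then A [11,9]. The LCS DP gives dp[12][12] = 5, so this is optimal.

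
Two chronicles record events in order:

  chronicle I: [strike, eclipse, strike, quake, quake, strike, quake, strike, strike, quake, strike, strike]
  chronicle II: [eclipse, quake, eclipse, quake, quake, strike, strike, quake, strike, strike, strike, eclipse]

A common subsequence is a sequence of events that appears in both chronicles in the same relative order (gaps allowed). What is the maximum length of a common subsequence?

Taking eclipse at chronicle I[2]=chronicle II[1], then quake at chronicle I[4]=chronicle II[2], then quake at chronicle I[5]=chronicle II[4], then quake at chronicle I[7]=chronicle II[5], then strike at chronicle I[8]=chronicle II[6], then strike at chronicle I[9]=chronicle II[7], then quake at chronicle I[10]=chronicle II[8], then strike at chronicle I[11]=chronicle II[10], then strike at chronicle I[12]=chronicle II[11] gives a common subsequence of length 9, and the DP table's final entry dp[12][12] is also 9, so no common subsequence is longer.

9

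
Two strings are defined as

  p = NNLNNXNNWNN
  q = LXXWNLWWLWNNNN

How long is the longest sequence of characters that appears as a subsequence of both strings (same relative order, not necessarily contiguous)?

6

Pick N [1,5]; then L [3,9]; then N [7,11]; then N [8,12]; then N [10,13]; then N [11,14]; all 6 characters appear in both, in order, and the DP table's final entry dp[11][14] is also 6, so no common subsequence is longer.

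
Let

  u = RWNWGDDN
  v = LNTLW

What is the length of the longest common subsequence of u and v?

One common subsequence of length 2: N at u[3]=v[2]; then W at u[4]=v[5]. The LCS DP gives dp[8][5] = 2, so this is optimal.

2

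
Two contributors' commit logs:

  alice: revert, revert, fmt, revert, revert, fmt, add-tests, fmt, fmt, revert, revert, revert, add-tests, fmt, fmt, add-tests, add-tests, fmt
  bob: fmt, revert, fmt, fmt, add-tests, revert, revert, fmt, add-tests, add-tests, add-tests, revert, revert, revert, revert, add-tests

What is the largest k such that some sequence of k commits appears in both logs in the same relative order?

Pick revert [1,2] → fmt [3,4] → revert [4,6] → revert [5,7] → fmt [6,8] → add-tests [7,11] → revert [10,13] → revert [11,14] → revert [12,15] → add-tests [17,16]; all 10 commits appear in both, in order, and the DP table's final entry dp[18][16] is also 10, so no common subsequence is longer.

10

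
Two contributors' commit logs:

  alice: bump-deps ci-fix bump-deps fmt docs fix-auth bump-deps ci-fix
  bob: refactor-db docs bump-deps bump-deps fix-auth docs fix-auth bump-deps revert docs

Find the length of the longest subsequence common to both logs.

5

Taking bump-deps (alice #1, bob #3) → bump-deps (alice #3, bob #4) → docs (alice #5, bob #6) → fix-auth (alice #6, bob #7) → bump-deps (alice #7, bob #8) gives a common subsequence of length 5. The LCS DP gives dp[8][10] = 5, so this is optimal.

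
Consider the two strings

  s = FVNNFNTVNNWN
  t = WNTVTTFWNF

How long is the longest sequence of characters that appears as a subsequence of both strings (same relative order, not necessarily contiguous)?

5

One common subsequence of length 5: N [6,2], then T [7,3], then V [8,4], then W [11,8], then N [12,9], and the DP table's final entry dp[12][10] is also 5, so no common subsequence is longer.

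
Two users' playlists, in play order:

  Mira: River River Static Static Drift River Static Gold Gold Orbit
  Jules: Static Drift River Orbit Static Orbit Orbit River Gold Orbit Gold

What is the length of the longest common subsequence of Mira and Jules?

6

Taking Static [4,1]; then Drift [5,2]; then River [6,3]; then Static [7,5]; then Gold [8,9]; then Gold [9,11] gives a common subsequence of length 6. The LCS DP gives dp[10][11] = 6, so this is optimal.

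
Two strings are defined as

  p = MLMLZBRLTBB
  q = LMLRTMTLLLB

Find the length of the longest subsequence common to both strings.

6

Taking M (p #1, q #2), then L (p #2, q #3), then M (p #3, q #6), then L (p #4, q #9), then L (p #8, q #10), then B (p #11, q #11) gives a common subsequence of length 6. dp[11][11] = 6 confirms this is the maximum.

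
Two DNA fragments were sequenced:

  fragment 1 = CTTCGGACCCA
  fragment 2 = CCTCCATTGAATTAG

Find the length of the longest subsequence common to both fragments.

6

One common subsequence of length 6: C at fragment 1[1]=fragment 2[5], T at fragment 1[2]=fragment 2[7], T at fragment 1[3]=fragment 2[8], G at fragment 1[5]=fragment 2[9], A at fragment 1[7]=fragment 2[11], A at fragment 1[11]=fragment 2[14]. The LCS DP gives dp[11][15] = 6, so this is optimal.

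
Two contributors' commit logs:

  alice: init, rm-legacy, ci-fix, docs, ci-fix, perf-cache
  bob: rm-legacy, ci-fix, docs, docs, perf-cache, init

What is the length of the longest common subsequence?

4

One common subsequence of length 4: rm-legacy at alice[2]=bob[1], then ci-fix at alice[3]=bob[2], then docs at alice[4]=bob[4], then perf-cache at alice[6]=bob[5]. The LCS DP gives dp[6][6] = 4, so this is optimal.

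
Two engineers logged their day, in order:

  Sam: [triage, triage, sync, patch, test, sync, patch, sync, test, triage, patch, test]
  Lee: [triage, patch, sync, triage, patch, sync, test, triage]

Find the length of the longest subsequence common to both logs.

7

Taking triage [2,1] → patch [4,2] → sync [6,3] → patch [7,5] → sync [8,6] → test [9,7] → triage [10,8] gives a common subsequence of length 7, and the DP table's final entry dp[12][8] is also 7, so no common subsequence is longer.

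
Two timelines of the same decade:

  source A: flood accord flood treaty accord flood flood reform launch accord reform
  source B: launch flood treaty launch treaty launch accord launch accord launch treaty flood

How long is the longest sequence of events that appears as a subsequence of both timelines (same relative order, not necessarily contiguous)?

5

Match flood [1,2], then treaty [4,5], then accord [5,7], then launch [9,8], then accord [10,9] — 5 events in the same relative order in both. The LCS DP gives dp[11][12] = 5, so this is optimal.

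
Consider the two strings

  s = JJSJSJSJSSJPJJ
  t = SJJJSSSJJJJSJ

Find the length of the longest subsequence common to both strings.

9

One common subsequence of length 9: J [1,3]; then J [2,4]; then S [3,6]; then S [5,7]; then J [6,8]; then J [8,9]; then J [11,10]; then J [13,11]; then J [14,13]. Since dp[14][13] = 9, nothing longer is possible.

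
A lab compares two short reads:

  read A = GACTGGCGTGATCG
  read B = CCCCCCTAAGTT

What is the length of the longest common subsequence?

5

One common subsequence of length 5: C [3,6]; then T [4,7]; then G [8,10]; then T [9,11]; then T [12,12]. Since dp[14][12] = 5, nothing longer is possible.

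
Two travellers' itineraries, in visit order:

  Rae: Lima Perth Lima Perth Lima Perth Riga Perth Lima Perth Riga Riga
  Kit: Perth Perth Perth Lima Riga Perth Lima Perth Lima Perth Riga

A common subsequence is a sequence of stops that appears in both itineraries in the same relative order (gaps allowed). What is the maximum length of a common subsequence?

8

Pick Perth at Rae[2]=Kit[3], then Lima at Rae[3]=Kit[4], then Perth at Rae[4]=Kit[6], then Lima at Rae[5]=Kit[7], then Perth at Rae[8]=Kit[8], then Lima at Rae[9]=Kit[9], then Perth at Rae[10]=Kit[10], then Riga at Rae[12]=Kit[11]; all 8 stops appear in both, in order. Since dp[12][11] = 8, nothing longer is possible.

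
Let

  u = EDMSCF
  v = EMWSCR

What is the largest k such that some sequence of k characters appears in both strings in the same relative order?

4

Taking E [1,1]; then M [3,2]; then S [4,4]; then C [5,5] gives a common subsequence of length 4. Since dp[6][6] = 4, nothing longer is possible.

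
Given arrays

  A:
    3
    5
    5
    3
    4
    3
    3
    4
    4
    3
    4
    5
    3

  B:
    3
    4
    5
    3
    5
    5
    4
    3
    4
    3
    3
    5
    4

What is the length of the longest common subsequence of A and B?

Taking 3 at A[1]=B[4], 5 at A[2]=B[5], 5 at A[3]=B[6], 3 at A[4]=B[8], 4 at A[5]=B[9], 3 at A[6]=B[10], 3 at A[7]=B[11], 4 at A[11]=B[13] gives a common subsequence of length 8. Since dp[13][13] = 8, nothing longer is possible.

8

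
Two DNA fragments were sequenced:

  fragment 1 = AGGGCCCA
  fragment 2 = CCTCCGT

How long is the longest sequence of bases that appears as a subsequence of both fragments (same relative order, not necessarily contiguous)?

3

Pick C at fragment 1[5]=fragment 2[2] → C at fragment 1[6]=fragment 2[4] → C at fragment 1[7]=fragment 2[5]; all 3 bases appear in both, in order. dp[8][7] = 3 confirms this is the maximum.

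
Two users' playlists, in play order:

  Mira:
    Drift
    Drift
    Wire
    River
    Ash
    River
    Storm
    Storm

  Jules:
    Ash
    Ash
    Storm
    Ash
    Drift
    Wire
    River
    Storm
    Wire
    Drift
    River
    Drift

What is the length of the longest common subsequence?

Pick Drift at Mira[2]=Jules[5] → Wire at Mira[3]=Jules[6] → River at Mira[4]=Jules[7] → River at Mira[6]=Jules[11]; all 4 songs appear in both, in order. dp[8][12] = 4 confirms this is the maximum.

4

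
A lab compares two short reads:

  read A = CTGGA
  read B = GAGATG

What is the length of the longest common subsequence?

3

Match G [3,1]; then G [4,3]; then A [5,4] — 3 bases in the same relative order in both, and the DP table's final entry dp[5][6] is also 3, so no common subsequence is longer.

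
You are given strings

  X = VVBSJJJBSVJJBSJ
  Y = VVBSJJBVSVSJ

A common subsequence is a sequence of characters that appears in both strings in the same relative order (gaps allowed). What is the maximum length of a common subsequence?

11

Pick V (X #1, Y #1), V (X #2, Y #2), B (X #3, Y #3), S (X #4, Y #4), J (X #6, Y #5), J (X #7, Y #6), B (X #8, Y #7), S (X #9, Y #9), V (X #10, Y #10), S (X #14, Y #11), J (X #15, Y #12); all 11 characters appear in both, in order. The LCS DP gives dp[15][12] = 11, so this is optimal.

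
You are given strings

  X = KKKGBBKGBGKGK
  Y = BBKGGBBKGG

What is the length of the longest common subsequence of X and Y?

7

Match K at X[1]=Y[3] → G at X[4]=Y[5] → B at X[5]=Y[6] → B at X[6]=Y[7] → K at X[7]=Y[8] → G at X[10]=Y[9] → G at X[12]=Y[10] — 7 characters in the same relative order in both. dp[13][10] = 7 confirms this is the maximum.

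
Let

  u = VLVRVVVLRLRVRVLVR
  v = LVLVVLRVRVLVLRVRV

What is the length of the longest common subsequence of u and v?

Pick V at u[1]=v[2], L at u[2]=v[3], V at u[3]=v[5], R at u[4]=v[7], V at u[5]=v[8], V at u[6]=v[10], V at u[7]=v[12], L at u[10]=v[13], R at u[11]=v[14], V at u[12]=v[15], R at u[13]=v[16], V at u[16]=v[17]; all 12 characters appear in both, in order, and the DP table's final entry dp[17][17] is also 12, so no common subsequence is longer.

12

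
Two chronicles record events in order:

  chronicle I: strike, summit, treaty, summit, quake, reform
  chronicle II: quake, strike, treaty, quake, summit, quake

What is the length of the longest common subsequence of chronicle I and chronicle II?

Taking strike at chronicle I[1]=chronicle II[2], treaty at chronicle I[3]=chronicle II[3], summit at chronicle I[4]=chronicle II[5], quake at chronicle I[5]=chronicle II[6] gives a common subsequence of length 4. The LCS DP gives dp[6][6] = 4, so this is optimal.

4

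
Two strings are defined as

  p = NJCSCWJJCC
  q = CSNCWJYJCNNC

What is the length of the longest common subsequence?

Match C [3,1] → S [4,2] → C [5,4] → W [6,5] → J [7,6] → J [8,8] → C [9,9] → C [10,12] — 8 characters in the same relative order in both. The LCS DP gives dp[10][12] = 8, so this is optimal.

8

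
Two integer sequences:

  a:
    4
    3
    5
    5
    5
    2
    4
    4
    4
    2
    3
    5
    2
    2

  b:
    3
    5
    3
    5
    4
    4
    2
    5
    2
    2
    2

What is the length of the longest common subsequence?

One common subsequence of length 9: 3 (a #2, b #1), then 5 (a #3, b #2), then 5 (a #5, b #4), then 4 (a #8, b #5), then 4 (a #9, b #6), then 2 (a #10, b #7), then 5 (a #12, b #8), then 2 (a #13, b #10), then 2 (a #14, b #11). dp[14][11] = 9 confirms this is the maximum.

9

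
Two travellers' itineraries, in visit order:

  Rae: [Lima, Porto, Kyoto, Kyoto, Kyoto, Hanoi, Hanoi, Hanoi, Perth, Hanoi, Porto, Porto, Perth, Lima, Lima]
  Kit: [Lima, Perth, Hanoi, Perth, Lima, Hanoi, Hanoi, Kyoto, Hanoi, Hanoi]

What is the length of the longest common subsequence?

One common subsequence of length 5: Lima at Rae[1]=Kit[5], Hanoi at Rae[6]=Kit[6], Hanoi at Rae[7]=Kit[7], Hanoi at Rae[8]=Kit[9], Hanoi at Rae[10]=Kit[10]. The LCS DP gives dp[15][10] = 5, so this is optimal.

5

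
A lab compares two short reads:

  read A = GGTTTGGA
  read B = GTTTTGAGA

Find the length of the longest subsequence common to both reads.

7

One common subsequence of length 7: G at read A[1]=read B[1], T at read A[3]=read B[3], T at read A[4]=read B[4], T at read A[5]=read B[5], G at read A[6]=read B[6], G at read A[7]=read B[8], A at read A[8]=read B[9], and the DP table's final entry dp[8][9] is also 7, so no common subsequence is longer.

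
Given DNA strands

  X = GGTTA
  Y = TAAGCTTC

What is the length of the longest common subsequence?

Let dp[i][j] be the LCS length of the first i bases of X and the first j bases of Y. dp[i][j] = dp[i-1][j-1]+1 when the i-th and j-th bases match, else max(dp[i-1][j], dp[i][j-1]).
    ·  T  A  A  G  C  T  T  C
 ·  0  0  0  0  0  0  0  0  0
 G  0  0  0  0  1  1  1  1  1
 G  0  0  0  0  1  1  1  1  1
 T  0  1  1  1  1  1  2  2  2
 T  0  1  1  1  1  1  2  3  3
 A  0  1  2  2  2  2  2  3  3
dp[5][8] = 3. One LCS (by backtracking along matches): GTT.

3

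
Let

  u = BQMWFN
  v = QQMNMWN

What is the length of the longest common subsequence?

Let dp[i][j] be the LCS length of the first i characters of u and the first j characters of v. dp[i][j] = dp[i-1][j-1]+1 when the i-th and j-th characters match, else max(dp[i-1][j], dp[i][j-1]).
    ·  Q  Q  M  N  M  W  N
 ·  0  0  0  0  0  0  0  0
 B  0  0  0  0  0  0  0  0
 Q  0  1  1  1  1  1  1  1
 M  0  1  1  2  2  2  2  2
 W  0  1  1  2  2  2  3  3
 F  0  1  1  2  2  2  3  3
 N  0  1  1  2  3  3  3  4
dp[6][7] = 4. One LCS (by backtracking along matches): QMWN.

4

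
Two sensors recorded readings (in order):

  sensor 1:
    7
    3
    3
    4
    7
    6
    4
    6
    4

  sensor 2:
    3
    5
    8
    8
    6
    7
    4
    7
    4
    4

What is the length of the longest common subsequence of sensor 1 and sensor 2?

5

Let dp[i][j] be the LCS length of the first i values of sensor 1 and the first j values of sensor 2. dp[i][j] = dp[i-1][j-1]+1 when the i-th and j-th values match, else max(dp[i-1][j], dp[i][j-1]).
    ·  3  5  8  8  6  7  4  7  4  4
 ·  0  0  0  0  0  0  0  0  0  0  0
 7  0  0  0  0  0  0  1  1  1  1  1
 3  0  1  1  1  1  1  1  1  1  1  1
 3  0  1  1  1  1  1  1  1  1  1  1
 4  0  1  1  1  1  1  1  2  2  2  2
 7  0  1  1  1  1  1  2  2  3  3  3
 6  0  1  1  1  1  2  2  2  3  3  3
 4  0  1  1  1  1  2  2  3  3  4  4
 6  0  1  1  1  1  2  2  3  3  4  4
 4  0  1  1  1  1  2  2  3  3  4  5
dp[9][10] = 5. One LCS (by backtracking along matches): 7, 4, 7, 4, 4.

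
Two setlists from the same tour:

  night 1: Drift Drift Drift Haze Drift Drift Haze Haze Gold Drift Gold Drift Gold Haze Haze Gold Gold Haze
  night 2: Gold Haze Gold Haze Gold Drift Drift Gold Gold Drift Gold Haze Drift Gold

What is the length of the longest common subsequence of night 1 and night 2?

One common subsequence of length 9: Haze at night 1[4]=night 2[4]; then Drift at night 1[5]=night 2[6]; then Drift at night 1[6]=night 2[7]; then Gold at night 1[9]=night 2[8]; then Gold at night 1[11]=night 2[9]; then Drift at night 1[12]=night 2[10]; then Gold at night 1[13]=night 2[11]; then Haze at night 1[14]=night 2[12]; then Gold at night 1[17]=night 2[14]. dp[18][14] = 9 confirms this is the maximum.

9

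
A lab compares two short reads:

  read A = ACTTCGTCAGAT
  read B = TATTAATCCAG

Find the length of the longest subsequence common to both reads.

7

Let dp[i][j] be the LCS length of the first i bases of read A and the first j bases of read B. dp[i][j] = dp[i-1][j-1]+1 when the i-th and j-th bases match, else max(dp[i-1][j], dp[i][j-1]).
    ·  T  A  T  T  A  A  T  C  C  A  G
 ·  0  0  0  0  0  0  0  0  0  0  0  0
 A  0  0  1  1  1  1  1  1  1  1  1  1
 C  0  0  1  1  1  1  1  1  2  2  2  2
 T  0  1  1  2  2  2  2  2  2  2  2  2
 T  0  1  1  2  3  3  3  3  3  3  3  3
 C  0  1  1  2  3  3  3  3  4  4  4  4
 G  0  1  1  2  3  3  3  3  4  4  4  5
 T  0  1  1  2  3  3  3  4  4  4  4  5
 C  0  1  1  2  3  3  3  4  5  5  5  5
 A  0  1  2  2  3  4  4  4  5  5  6  6
 G  0  1  2  2  3  4  4  4  5  5  6  7
 A  0  1  2  2  3  4  5  5  5  5  6  7
 T  0  1  2  3  3  4  5  6  6  6  6  7
dp[12][11] = 7. One LCS (by backtracking along matches): ATTCCAG.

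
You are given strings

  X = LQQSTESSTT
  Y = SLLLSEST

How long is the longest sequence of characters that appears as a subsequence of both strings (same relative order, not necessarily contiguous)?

Taking L at X[1]=Y[4], then S at X[4]=Y[5], then E at X[6]=Y[6], then S at X[8]=Y[7], then T at X[10]=Y[8] gives a common subsequence of length 5, and the DP table's final entry dp[10][8] is also 5, so no common subsequence is longer.

5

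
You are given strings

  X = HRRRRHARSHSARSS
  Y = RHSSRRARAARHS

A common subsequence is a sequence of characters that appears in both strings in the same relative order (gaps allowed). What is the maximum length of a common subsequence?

8

Taking H (X #1, Y #2); then R (X #2, Y #5); then R (X #3, Y #6); then R (X #4, Y #8); then A (X #7, Y #10); then R (X #8, Y #11); then H (X #10, Y #12); then S (X #15, Y #13) gives a common subsequence of length 8. dp[15][13] = 8 confirms this is the maximum.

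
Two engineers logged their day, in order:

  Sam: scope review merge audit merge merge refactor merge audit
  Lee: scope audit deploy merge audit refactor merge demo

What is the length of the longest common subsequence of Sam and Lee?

Taking scope [1,1], then merge [3,4], then audit [4,5], then refactor [7,6], then merge [8,7] gives a common subsequence of length 5, and the DP table's final entry dp[9][8] is also 5, so no common subsequence is longer.

5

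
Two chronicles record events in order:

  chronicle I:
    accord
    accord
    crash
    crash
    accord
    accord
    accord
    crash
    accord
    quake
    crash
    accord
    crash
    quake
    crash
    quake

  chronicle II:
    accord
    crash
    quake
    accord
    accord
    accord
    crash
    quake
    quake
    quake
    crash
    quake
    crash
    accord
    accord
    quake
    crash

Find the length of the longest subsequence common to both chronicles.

11

Match accord (chronicle I #2, chronicle II #1), crash (chronicle I #3, chronicle II #2), accord (chronicle I #5, chronicle II #4), accord (chronicle I #6, chronicle II #5), accord (chronicle I #7, chronicle II #6), crash (chronicle I #8, chronicle II #11), quake (chronicle I #10, chronicle II #12), crash (chronicle I #11, chronicle II #13), accord (chronicle I #12, chronicle II #15), quake (chronicle I #14, chronicle II #16), crash (chronicle I #15, chronicle II #17) — 11 events in the same relative order in both. Since dp[16][17] = 11, nothing longer is possible.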